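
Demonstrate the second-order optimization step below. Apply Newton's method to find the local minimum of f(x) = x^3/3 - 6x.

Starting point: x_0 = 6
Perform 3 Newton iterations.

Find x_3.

f(x) = x^3/3 - 6x
f'(x) = x^2 - 6, f''(x) = 2x
Newton update: x_{n+1} = x_n - (x_n^2 - 6)/(2*x_n)
Step 1: x_0 = 6, f'=30, f''=12, x_1 = 7/2
Step 2: x_1 = 7/2, f'=25/4, f''=7, x_2 = 73/28
Step 3: x_2 = 73/28, f'=625/784, f''=73/14, x_3 = 10033/4088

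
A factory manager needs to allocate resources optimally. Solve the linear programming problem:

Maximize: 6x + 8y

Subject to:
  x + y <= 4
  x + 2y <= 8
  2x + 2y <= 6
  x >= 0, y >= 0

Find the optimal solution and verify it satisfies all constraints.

Feasible vertices: (0, 0), (0, 3), (3, 0)
Objective 6x + 8y at each vertex:
  (0, 0): 0
  (0, 3): 24
  (3, 0): 18
Maximum is 24 at (0, 3).
Verify constraints at (x, y) = (0, 3):
  1*0 + 1*3 = 3 <= 4
  1*0 + 2*3 = 6 <= 8
  2*0 + 2*3 = 6 <= 6 (active)
  x = 0 >= 0, y = 3 >= 0. All constraints satisfied.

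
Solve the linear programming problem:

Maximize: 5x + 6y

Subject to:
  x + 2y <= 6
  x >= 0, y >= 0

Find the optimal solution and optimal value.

The feasible region has vertices at [(0, 0), (6, 0), (0, 3)].
Checking objective 5x + 6y at each vertex:
  (0, 0): 5*0 + 6*0 = 0
  (6, 0): 5*6 + 6*0 = 30
  (0, 3): 5*0 + 6*3 = 18
Maximum is 30 at (6, 0).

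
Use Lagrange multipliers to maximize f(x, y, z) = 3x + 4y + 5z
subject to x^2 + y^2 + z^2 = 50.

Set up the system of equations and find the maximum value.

Lagrange conditions: 3 = 2*lambda*x, 4 = 2*lambda*y, 5 = 2*lambda*z
So x:3 = y:4 = z:5, i.e. x = 3t, y = 4t, z = 5t
Constraint: t^2*(3^2 + 4^2 + 5^2) = 50
  t^2 * 50 = 50  =>  t = sqrt(1)
Maximum = 3*3t + 4*4t + 5*5t = 50*sqrt(1) = 50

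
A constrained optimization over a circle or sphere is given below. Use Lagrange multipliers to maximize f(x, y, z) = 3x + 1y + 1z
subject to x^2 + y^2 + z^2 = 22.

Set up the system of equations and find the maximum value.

Lagrange conditions: 3 = 2*lambda*x, 1 = 2*lambda*y, 1 = 2*lambda*z
So x:3 = y:1 = z:1, i.e. x = 3t, y = 1t, z = 1t
Constraint: t^2*(3^2 + 1^2 + 1^2) = 22
  t^2 * 11 = 22  =>  t = sqrt(2)
Maximum = 3*3t + 1*1t + 1*1t = 11*sqrt(2) = sqrt(242)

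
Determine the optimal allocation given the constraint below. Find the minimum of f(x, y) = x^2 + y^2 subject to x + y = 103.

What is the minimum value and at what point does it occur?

Substitute y = 103 - x into f(x,y) = x^2 + y^2:
g(x) = x^2 + (103 - x)^2 = 2x^2 - 206x + 10609
g'(x) = 4x - 206 = 0  =>  x = 103/2
y = 103 - 103/2 = 103/2
Minimum value = (103/2)^2 + (103/2)^2 = 10609/2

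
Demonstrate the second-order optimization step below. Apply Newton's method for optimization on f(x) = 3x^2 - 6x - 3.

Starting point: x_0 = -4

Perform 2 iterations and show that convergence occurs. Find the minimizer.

f(x) = 3x^2 - 6x - 3, f'(x) = 6x + (-6), f''(x) = 6
Step 1: f'(-4) = -30, x_1 = -4 - -30/6 = 1
Step 2: f'(1) = 0, x_2 = 1 (converged)
Newton's method converges in 1 step for quadratics.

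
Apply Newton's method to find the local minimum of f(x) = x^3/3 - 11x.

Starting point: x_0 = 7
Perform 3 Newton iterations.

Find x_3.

f(x) = x^3/3 - 11x
f'(x) = x^2 - 11, f''(x) = 2x
Newton update: x_{n+1} = x_n - (x_n^2 - 11)/(2*x_n)
Step 1: x_0 = 7, f'=38, f''=14, x_1 = 30/7
Step 2: x_1 = 30/7, f'=361/49, f''=60/7, x_2 = 1439/420
Step 3: x_2 = 1439/420, f'=130321/176400, f''=1439/210, x_3 = 4011121/1208760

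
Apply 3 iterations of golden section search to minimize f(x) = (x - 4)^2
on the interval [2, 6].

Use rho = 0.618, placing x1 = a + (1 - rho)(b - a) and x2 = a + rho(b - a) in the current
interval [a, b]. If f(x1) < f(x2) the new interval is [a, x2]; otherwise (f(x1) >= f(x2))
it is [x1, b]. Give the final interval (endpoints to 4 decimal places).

Golden section search for min of f(x) = (x - 4)^2 on [2, 6].
Each step: x1 = a + (1 - rho)(b - a), x2 = a + rho(b - a); if f(x1) < f(x2) keep [a, x2], otherwise keep [x1, b].
Step 1: [2.0000, 6.0000], x1=3.5280 (f=0.2228), x2=4.4720 (f=0.2228); f(x1) = f(x2) (tie, not '<') => keep [3.5280, 6.0000]
Step 2: [3.5280, 6.0000], x1=4.4723 (f=0.2231), x2=5.0557 (f=1.1145); f(x1) < f(x2) => keep [3.5280, 5.0557]
Step 3: [3.5280, 5.0557], x1=4.1116 (f=0.0125), x2=4.4721 (f=0.2229); f(x1) < f(x2) => keep [3.5280, 4.4721]
Final interval: [3.5280, 4.4721]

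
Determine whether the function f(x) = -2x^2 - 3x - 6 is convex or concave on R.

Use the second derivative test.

f(x) = -2x^2 - 3x - 6
f'(x) = -4x - 3
f''(x) = -4
Since f''(x) = -4 < 0 for all x, f is concave on R.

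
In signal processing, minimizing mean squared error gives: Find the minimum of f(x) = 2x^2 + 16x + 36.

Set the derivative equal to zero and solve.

f(x) = 2x^2 + 16x + 36
f'(x) = 4x + (16) = 0
x = -16/4 = -4
f(-4) = 4
Since f''(x) = 4 > 0, this is a minimum.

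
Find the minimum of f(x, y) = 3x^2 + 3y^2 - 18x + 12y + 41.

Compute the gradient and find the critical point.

f(x,y) = 3x^2 + 3y^2 - 18x + 12y + 41
df/dx = 6x + (-18) = 0  =>  x = 3
df/dy = 6y + (12) = 0  =>  y = -2
f(3, -2) = 3*(3)^2 + 3*(-2)^2 + -18*(3) + 12*(-2) + 41 = 2
Hessian is diagonal with entries 6, 6 > 0, so this is a minimum.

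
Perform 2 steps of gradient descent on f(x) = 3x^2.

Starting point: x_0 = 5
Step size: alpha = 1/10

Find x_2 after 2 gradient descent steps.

f(x) = 3x^2, f'(x) = 6x + (0)
Step 1: f'(5) = 30, x_1 = 5 - 1/10 * 30 = 2
Step 2: f'(2) = 12, x_2 = 2 - 1/10 * 12 = 4/5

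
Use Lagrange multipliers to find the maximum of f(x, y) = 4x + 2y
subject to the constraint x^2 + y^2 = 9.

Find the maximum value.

Set up Lagrange conditions: grad f = lambda * grad g
  4 = 2*lambda*x
  2 = 2*lambda*y
From these: x/y = 4/2, so x = 4t, y = 2t for some t.
Substitute into constraint: (4t)^2 + (2t)^2 = 9
  t^2 * 20 = 9
  t = sqrt(9/20)
Maximum = 4*x + 2*y = (4^2 + 2^2)*t = 20 * sqrt(9/20) = sqrt(180)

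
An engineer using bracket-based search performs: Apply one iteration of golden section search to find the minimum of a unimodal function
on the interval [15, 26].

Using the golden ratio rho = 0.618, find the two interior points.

Golden section search on [15, 26].
Golden ratio rho = 0.618 (approx).
Interior points:
  x_1 = 15 + (1-0.618)*11 = 19.2020
  x_2 = 15 + 0.618*11 = 21.7980
Compare f(x_1) and f(x_2) to determine which subinterval to keep.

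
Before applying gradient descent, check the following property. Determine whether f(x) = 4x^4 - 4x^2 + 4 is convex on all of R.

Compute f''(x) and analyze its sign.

f(x) = 4x^4 - 4x^2 + 4
f'(x) = 16x^3 + -8x
f''(x) = 48x^2 + -8
f''(0) = -8 < 0, so not convex near x = 0
Therefore, f is not globally convex on R.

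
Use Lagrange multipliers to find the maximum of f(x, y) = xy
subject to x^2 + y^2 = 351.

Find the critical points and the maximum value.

Lagrange conditions: y = 2*lambda*x and x = 2*lambda*y
If x = 0 then y = 0, violating the constraint, so x, y != 0.
Dividing: y/x = x/y => x^2 = y^2 => y = x or y = -x
Constraint: 2x^2 = 351 => x^2 = 351/2 => x = +/-sqrt(351/2)
Critical points: (sqrt(351/2), sqrt(351/2)), (-sqrt(351/2), -sqrt(351/2)), (sqrt(351/2), -sqrt(351/2)), (-sqrt(351/2), sqrt(351/2))
  y = x:  xy = x^2 = 351/2  at (sqrt(351/2), sqrt(351/2)) and (-sqrt(351/2), -sqrt(351/2))
  y = -x: xy = -x^2 = -351/2 at (sqrt(351/2), -sqrt(351/2)) and (-sqrt(351/2), sqrt(351/2))
Maximum xy = 351/2 at (sqrt(351/2), sqrt(351/2)) and (-sqrt(351/2), -sqrt(351/2))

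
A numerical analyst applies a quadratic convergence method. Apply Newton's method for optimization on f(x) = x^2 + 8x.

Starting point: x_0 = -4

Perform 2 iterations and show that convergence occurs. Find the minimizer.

f(x) = x^2 + 8x, f'(x) = 2x + (8), f''(x) = 2
Step 1: f'(-4) = 0, x_1 = -4 - 0/2 = -4
Step 2: f'(-4) = 0, x_2 = -4 (converged)
Newton's method converges in 1 step for quadratics.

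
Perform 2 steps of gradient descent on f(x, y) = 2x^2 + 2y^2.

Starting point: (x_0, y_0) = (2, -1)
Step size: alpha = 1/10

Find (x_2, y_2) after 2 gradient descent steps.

f(x,y) = 2x^2 + 2y^2
grad_x = 4x + 0y, grad_y = 4y + 0x
Step 1: grad = (8, -4), (6/5, -3/5)
Step 2: grad = (24/5, -12/5), (18/25, -9/25)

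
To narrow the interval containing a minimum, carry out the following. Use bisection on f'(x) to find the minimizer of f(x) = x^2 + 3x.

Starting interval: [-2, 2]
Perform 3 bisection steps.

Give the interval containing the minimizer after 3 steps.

Finding critical point of f(x) = x^2 + 3x using bisection on f'(x) = 2x + 3.
f'(x) = 0 when x = -3/2.
Starting interval: [-2, 2]
Step 1: mid = 0, f'(mid) = 3, new interval = [-2, 0]
Step 2: mid = -1, f'(mid) = 1, new interval = [-2, -1]
Step 3: mid = -3/2, f'(mid) = 0, new interval = [-3/2, -3/2]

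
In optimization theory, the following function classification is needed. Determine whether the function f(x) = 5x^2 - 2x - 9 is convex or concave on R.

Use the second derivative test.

f(x) = 5x^2 - 2x - 9
f'(x) = 10x - 2
f''(x) = 10
Since f''(x) = 10 > 0 for all x, f is convex on R.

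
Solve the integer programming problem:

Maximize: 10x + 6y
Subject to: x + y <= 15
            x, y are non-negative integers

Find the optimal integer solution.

Objective: 10x + 6y, constraint: x + y <= 15
Coefficient of x is 10 >= coefficient of y is 6, so allocate the entire budget to x.
Optimal: x = 15, y = 0, value = 150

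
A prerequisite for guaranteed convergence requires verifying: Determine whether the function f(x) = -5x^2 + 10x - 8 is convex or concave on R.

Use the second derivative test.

f(x) = -5x^2 + 10x - 8
f'(x) = -10x + 10
f''(x) = -10
Since f''(x) = -10 < 0 for all x, f is concave on R.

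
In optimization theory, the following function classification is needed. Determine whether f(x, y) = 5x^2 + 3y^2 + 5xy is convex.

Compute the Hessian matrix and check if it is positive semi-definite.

f(x,y) = 5x^2 + 3y^2 + 5xy
Hessian H = [[10, 5], [5, 6]]
trace(H) = 16, det(H) = 35
Eigenvalues: (16 +/- sqrt(116)) / 2 = 13.39, 2.615
Since both eigenvalues > 0, f is convex.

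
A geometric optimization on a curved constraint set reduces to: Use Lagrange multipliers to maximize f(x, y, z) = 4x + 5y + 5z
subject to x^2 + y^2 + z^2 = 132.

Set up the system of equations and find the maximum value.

Lagrange conditions: 4 = 2*lambda*x, 5 = 2*lambda*y, 5 = 2*lambda*z
So x:4 = y:5 = z:5, i.e. x = 4t, y = 5t, z = 5t
Constraint: t^2*(4^2 + 5^2 + 5^2) = 132
  t^2 * 66 = 132  =>  t = sqrt(2)
Maximum = 4*4t + 5*5t + 5*5t = 66*sqrt(2) = sqrt(8712)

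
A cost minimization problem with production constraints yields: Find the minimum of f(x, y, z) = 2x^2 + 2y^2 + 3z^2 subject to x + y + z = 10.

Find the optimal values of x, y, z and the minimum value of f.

Using Lagrange multipliers on f = 2x^2 + 2y^2 + 3z^2 with constraint x + y + z = 10:
Conditions: 2*2*x = lambda, 2*2*y = lambda, 2*3*z = lambda
So x = lambda/4, y = lambda/4, z = lambda/6
Substituting into constraint: lambda * (2/3) = 10
lambda = 15
x = 15/4, y = 15/4, z = 5/2
Minimum value = 75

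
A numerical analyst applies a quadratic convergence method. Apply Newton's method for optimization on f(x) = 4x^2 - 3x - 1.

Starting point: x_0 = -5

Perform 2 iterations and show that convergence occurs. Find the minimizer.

f(x) = 4x^2 - 3x - 1, f'(x) = 8x + (-3), f''(x) = 8
Step 1: f'(-5) = -43, x_1 = -5 - -43/8 = 3/8
Step 2: f'(3/8) = 0, x_2 = 3/8 (converged)
Newton's method converges in 1 step for quadratics.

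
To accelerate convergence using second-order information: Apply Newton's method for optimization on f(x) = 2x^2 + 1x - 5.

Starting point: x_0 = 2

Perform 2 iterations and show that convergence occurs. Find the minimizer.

f(x) = 2x^2 + 1x - 5, f'(x) = 4x + (1), f''(x) = 4
Step 1: f'(2) = 9, x_1 = 2 - 9/4 = -1/4
Step 2: f'(-1/4) = 0, x_2 = -1/4 (converged)
Newton's method converges in 1 step for quadratics.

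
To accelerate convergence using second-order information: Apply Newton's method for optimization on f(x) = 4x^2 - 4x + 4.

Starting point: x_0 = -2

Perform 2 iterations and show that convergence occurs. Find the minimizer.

f(x) = 4x^2 - 4x + 4, f'(x) = 8x + (-4), f''(x) = 8
Step 1: f'(-2) = -20, x_1 = -2 - -20/8 = 1/2
Step 2: f'(1/2) = 0, x_2 = 1/2 (converged)
Newton's method converges in 1 step for quadratics.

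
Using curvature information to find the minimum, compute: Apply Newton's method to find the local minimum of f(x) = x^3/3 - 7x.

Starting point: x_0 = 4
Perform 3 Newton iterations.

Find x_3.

f(x) = x^3/3 - 7x
f'(x) = x^2 - 7, f''(x) = 2x
Newton update: x_{n+1} = x_n - (x_n^2 - 7)/(2*x_n)
Step 1: x_0 = 4, f'=9, f''=8, x_1 = 23/8
Step 2: x_1 = 23/8, f'=81/64, f''=23/4, x_2 = 977/368
Step 3: x_2 = 977/368, f'=6561/135424, f''=977/184, x_3 = 1902497/719072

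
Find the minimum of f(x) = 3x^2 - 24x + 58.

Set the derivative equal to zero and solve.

f(x) = 3x^2 - 24x + 58
f'(x) = 6x + (-24) = 0
x = 24/6 = 4
f(4) = 10
Since f''(x) = 6 > 0, this is a minimum.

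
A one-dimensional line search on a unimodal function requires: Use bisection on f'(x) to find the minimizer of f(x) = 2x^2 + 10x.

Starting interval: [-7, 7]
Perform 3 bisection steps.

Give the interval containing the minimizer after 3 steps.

Finding critical point of f(x) = 2x^2 + 10x using bisection on f'(x) = 4x + 10.
f'(x) = 0 when x = -5/2.
Starting interval: [-7, 7]
Step 1: mid = 0, f'(mid) = 10, new interval = [-7, 0]
Step 2: mid = -7/2, f'(mid) = -4, new interval = [-7/2, 0]
Step 3: mid = -7/4, f'(mid) = 3, new interval = [-7/2, -7/4]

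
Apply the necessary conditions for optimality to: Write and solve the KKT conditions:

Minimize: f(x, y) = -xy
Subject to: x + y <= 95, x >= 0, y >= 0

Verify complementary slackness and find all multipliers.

Problem: min -xy s.t. x + y <= 95 (multiplier lambda), x >= 0 (mu_x), y >= 0 (mu_y)
KKT stationarity: -y + lambda - mu_x = 0, -x + lambda - mu_y = 0, with lambda, mu_x, mu_y >= 0
Complementary slackness: lambda*(x + y - 95) = 0, mu_x*x = 0, mu_y*y = 0
If lambda = 0: y = -mu_x <= 0 and x = -mu_y <= 0 force x = y = 0 with f = 0; but x = y = 95/2 is feasible with f = -9025/4 < 0, so this is not the minimum. Hence lambda > 0 and x + y = 95.
Try x > 0, y > 0 (so mu_x = mu_y = 0): y = lambda, x = lambda => x = y = lambda
x + y = 95 => 2*lambda = 95 => lambda = 95/2
x* = y* = 95/2 > 0, consistent with mu_x = mu_y = 0.
(Any feasible point with x = 0 or y = 0 has f = 0 > -9025/4, so the minimum is not on those boundaries.)
min(-xy) = -9025/4 (i.e. max xy = 9025/4)
Multipliers: lambda = 95/2, mu_x = 0, mu_y = 0
Complementary slackness: lambda*(x + y - 95) = 95/2*(95/2 + 95/2 - 95) = 0, mu_x*x = 0*95/2 = 0, mu_y*y = 0*95/2 = 0. Satisfied.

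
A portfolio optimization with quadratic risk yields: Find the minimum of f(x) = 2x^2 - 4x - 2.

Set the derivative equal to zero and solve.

f(x) = 2x^2 - 4x - 2
f'(x) = 4x + (-4) = 0
x = 4/4 = 1
f(1) = -4
Since f''(x) = 4 > 0, this is a minimum.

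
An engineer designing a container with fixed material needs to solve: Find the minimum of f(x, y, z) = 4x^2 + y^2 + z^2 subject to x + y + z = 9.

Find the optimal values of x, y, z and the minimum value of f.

Using Lagrange multipliers on f = 4x^2 + y^2 + z^2 with constraint x + y + z = 9:
Conditions: 2*4*x = lambda, 2*1*y = lambda, 2*1*z = lambda
So x = lambda/8, y = lambda/2, z = lambda/2
Substituting into constraint: lambda * (9/8) = 9
lambda = 8
x = 1, y = 4, z = 4
Minimum value = 36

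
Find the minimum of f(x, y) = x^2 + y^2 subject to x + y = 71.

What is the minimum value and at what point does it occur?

Substitute y = 71 - x into f(x,y) = x^2 + y^2:
g(x) = x^2 + (71 - x)^2 = 2x^2 - 142x + 5041
g'(x) = 4x - 142 = 0  =>  x = 71/2
y = 71 - 71/2 = 71/2
Minimum value = (71/2)^2 + (71/2)^2 = 5041/2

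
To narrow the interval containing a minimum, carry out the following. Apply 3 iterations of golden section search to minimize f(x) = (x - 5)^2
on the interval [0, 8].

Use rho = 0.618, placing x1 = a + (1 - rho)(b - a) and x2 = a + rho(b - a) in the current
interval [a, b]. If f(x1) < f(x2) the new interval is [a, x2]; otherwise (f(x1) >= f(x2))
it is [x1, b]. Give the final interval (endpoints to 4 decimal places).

Golden section search for min of f(x) = (x - 5)^2 on [0, 8].
Each step: x1 = a + (1 - rho)(b - a), x2 = a + rho(b - a); if f(x1) < f(x2) keep [a, x2], otherwise keep [x1, b].
Step 1: [0.0000, 8.0000], x1=3.0560 (f=3.7791), x2=4.9440 (f=0.0031); f(x1) > f(x2) => keep [3.0560, 8.0000]
Step 2: [3.0560, 8.0000], x1=4.9446 (f=0.0031), x2=6.1114 (f=1.2352); f(x1) < f(x2) => keep [3.0560, 6.1114]
Step 3: [3.0560, 6.1114], x1=4.2232 (f=0.6035), x2=4.9442 (f=0.0031); f(x1) > f(x2) => keep [4.2232, 6.1114]
Final interval: [4.2232, 6.1114]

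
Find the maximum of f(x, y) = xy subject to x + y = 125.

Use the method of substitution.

Substitute y = 125 - x into f(x,y) = xy:
g(x) = x(125 - x) = 125x - x^2
g'(x) = 125 - 2x = 0  =>  x = 125/2
y = 125 - 125/2 = 125/2
Maximum value = (125/2) * (125/2) = 15625/4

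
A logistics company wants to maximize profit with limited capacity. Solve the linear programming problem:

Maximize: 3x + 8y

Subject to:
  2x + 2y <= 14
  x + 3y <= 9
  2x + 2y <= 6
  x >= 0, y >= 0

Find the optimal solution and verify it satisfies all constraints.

Feasible vertices: (0, 0), (0, 3), (3, 0)
Objective 3x + 8y at each vertex:
  (0, 0): 0
  (0, 3): 24
  (3, 0): 9
Maximum is 24 at (0, 3).
Verify constraints at (x, y) = (0, 3):
  2*0 + 2*3 = 6 <= 14
  1*0 + 3*3 = 9 <= 9 (active)
  2*0 + 2*3 = 6 <= 6 (active)
  x = 0 >= 0, y = 3 >= 0. All constraints satisfied.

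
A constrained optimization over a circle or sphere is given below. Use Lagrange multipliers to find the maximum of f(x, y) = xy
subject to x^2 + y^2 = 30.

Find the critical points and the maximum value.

Lagrange conditions: y = 2*lambda*x and x = 2*lambda*y
If x = 0 then y = 0, violating the constraint, so x, y != 0.
Dividing: y/x = x/y => x^2 = y^2 => y = x or y = -x
Constraint: 2x^2 = 30 => x^2 = 15 => x = +/-sqrt(15)
Critical points: (sqrt(15), sqrt(15)), (-sqrt(15), -sqrt(15)), (sqrt(15), -sqrt(15)), (-sqrt(15), sqrt(15))
  y = x:  xy = x^2 = 15  at (sqrt(15), sqrt(15)) and (-sqrt(15), -sqrt(15))
  y = -x: xy = -x^2 = -15 at (sqrt(15), -sqrt(15)) and (-sqrt(15), sqrt(15))
Maximum xy = 15 at (sqrt(15), sqrt(15)) and (-sqrt(15), -sqrt(15))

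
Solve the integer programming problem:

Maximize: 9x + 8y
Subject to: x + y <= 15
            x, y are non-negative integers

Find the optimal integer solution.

Objective: 9x + 8y, constraint: x + y <= 15
Coefficient of x is 9 >= coefficient of y is 8, so allocate the entire budget to x.
Optimal: x = 15, y = 0, value = 135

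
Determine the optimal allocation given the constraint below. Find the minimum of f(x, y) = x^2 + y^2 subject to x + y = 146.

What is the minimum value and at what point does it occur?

Substitute y = 146 - x into f(x,y) = x^2 + y^2:
g(x) = x^2 + (146 - x)^2 = 2x^2 - 292x + 21316
g'(x) = 4x - 292 = 0  =>  x = 73
y = 146 - 73 = 73
Minimum value = 73^2 + 73^2 = 10658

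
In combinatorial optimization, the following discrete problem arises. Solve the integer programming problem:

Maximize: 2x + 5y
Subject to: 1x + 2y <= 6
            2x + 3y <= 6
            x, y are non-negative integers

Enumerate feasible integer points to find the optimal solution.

Constraint 1: 1x + 2y <= 6
Constraint 2: 2x + 3y <= 6
Feasible x range (need y >= 0): 0 <= x <= min(6/1, 6/2) => x in {0, ..., 3}.
Enumerate feasible integer points row by row (the coefficient of y is 5 > 0, so for each x the largest feasible y gives the best value):
  x = 0: y <= min((6 - 1*0)/2, (6 - 2*0)/3) => y in {0, ..., 2}; best 2*0 + 5*2 = 10
  x = 1: y <= min((6 - 1*1)/2, (6 - 2*1)/3) => y in {0, ..., 1}; best 2*1 + 5*1 = 7
  x = 2: y <= min((6 - 1*2)/2, (6 - 2*2)/3) => y in {0}; best 2*2 + 5*0 = 4
  x = 3: y <= min((6 - 1*3)/2, (6 - 2*3)/3) => y in {0}; best 2*3 + 5*0 = 6
The maximum 2x + 5y = 10 is achieved at x = 0, y = 2.
Check: 1*0 + 2*2 = 4 <= 6 and 2*0 + 3*2 = 6 <= 6.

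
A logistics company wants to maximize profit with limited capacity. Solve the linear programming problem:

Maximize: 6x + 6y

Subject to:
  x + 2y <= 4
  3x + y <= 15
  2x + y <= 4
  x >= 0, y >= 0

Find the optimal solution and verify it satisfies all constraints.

Feasible vertices: (0, 0), (0, 2), (4/3, 4/3), (2, 0)
Objective 6x + 6y at each vertex:
  (0, 0): 0
  (0, 2): 12
  (4/3, 4/3): 16
  (2, 0): 12
Maximum is 16 at (4/3, 4/3).
Verify constraints at (x, y) = (4/3, 4/3):
  1*(4/3) + 2*(4/3) = 4 <= 4 (active)
  3*(4/3) + 1*(4/3) = 16/3 <= 15
  2*(4/3) + 1*(4/3) = 4 <= 4 (active)
  x = 4/3 >= 0, y = 4/3 >= 0. All constraints satisfied.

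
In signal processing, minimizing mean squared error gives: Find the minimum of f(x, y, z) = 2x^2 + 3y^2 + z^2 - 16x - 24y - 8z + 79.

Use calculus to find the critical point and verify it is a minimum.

f(x,y,z) = 2x^2 + 3y^2 + z^2 - 16x - 24y - 8z + 79
df/dx = 4x + (-16) = 0 => x = 4
df/dy = 6y + (-24) = 0 => y = 4
df/dz = 2z + (-8) = 0 => z = 4
f(4,4,4) = 2*(4)^2 + 3*(4)^2 + 1*(4)^2 + -16*(4) + -24*(4) + -8*(4) + 79 = -17
Hessian is diagonal with entries 4, 6, 2 > 0, confirmed minimum.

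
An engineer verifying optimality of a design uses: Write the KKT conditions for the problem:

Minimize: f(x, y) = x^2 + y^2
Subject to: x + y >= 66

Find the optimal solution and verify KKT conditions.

KKT conditions for min x^2 + y^2 s.t. x + y >= 66:
Stationarity: 2x = mu, 2y = mu
So x = y = mu/2.
Complementary slackness: mu*(x + y - 66) = 0
Primal feasibility: x + y >= 66; dual feasibility: mu >= 0
If mu = 0 then x = y = 0, but 0 + 0 < 66 is infeasible, so the constraint is active.
Constraint active: x + y = 2*(mu/2) = 66 => mu = 66
x = y = 33, f = 2178
Verify: stationarity 2*33 = 66 = mu; primal 33 + 33 = 66 >= 66; dual mu = 66 >= 0; complementary slackness 66*(66 - 66) = 0. All KKT conditions hold.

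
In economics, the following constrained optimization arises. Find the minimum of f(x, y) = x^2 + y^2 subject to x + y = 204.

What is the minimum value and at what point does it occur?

Substitute y = 204 - x into f(x,y) = x^2 + y^2:
g(x) = x^2 + (204 - x)^2 = 2x^2 - 408x + 41616
g'(x) = 4x - 408 = 0  =>  x = 102
y = 204 - 102 = 102
Minimum value = 102^2 + 102^2 = 20808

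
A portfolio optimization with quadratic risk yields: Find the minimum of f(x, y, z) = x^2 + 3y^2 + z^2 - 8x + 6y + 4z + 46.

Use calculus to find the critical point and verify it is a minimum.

f(x,y,z) = x^2 + 3y^2 + z^2 - 8x + 6y + 4z + 46
df/dx = 2x + (-8) = 0 => x = 4
df/dy = 6y + (6) = 0 => y = -1
df/dz = 2z + (4) = 0 => z = -2
f(4,-1,-2) = 1*(4)^2 + 3*(-1)^2 + 1*(-2)^2 + -8*(4) + 6*(-1) + 4*(-2) + 46 = 23
Hessian is diagonal with entries 2, 6, 2 > 0, confirmed minimum.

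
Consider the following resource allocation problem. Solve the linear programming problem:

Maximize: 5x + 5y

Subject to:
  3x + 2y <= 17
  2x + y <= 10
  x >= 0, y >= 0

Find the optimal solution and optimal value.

Feasible vertices: (0, 0), (0, 17/2), (3, 4), (5, 0)
Objective 5x + 5y at each:
  (0, 0): 0
  (0, 17/2): 85/2
  (3, 4): 35
  (5, 0): 25
Maximum is 85/2 at (0, 17/2).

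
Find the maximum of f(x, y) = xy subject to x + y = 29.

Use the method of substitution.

Substitute y = 29 - x into f(x,y) = xy:
g(x) = x(29 - x) = 29x - x^2
g'(x) = 29 - 2x = 0  =>  x = 29/2
y = 29 - 29/2 = 29/2
Maximum value = (29/2) * (29/2) = 841/4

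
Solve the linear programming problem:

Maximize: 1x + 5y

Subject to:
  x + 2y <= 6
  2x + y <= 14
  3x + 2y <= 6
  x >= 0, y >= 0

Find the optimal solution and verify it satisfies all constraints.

Feasible vertices: (0, 0), (0, 3), (2, 0)
Objective 1x + 5y at each vertex:
  (0, 0): 0
  (0, 3): 15
  (2, 0): 2
Maximum is 15 at (0, 3).
Verify constraints at (x, y) = (0, 3):
  1*0 + 2*3 = 6 <= 6 (active)
  2*0 + 1*3 = 3 <= 14
  3*0 + 2*3 = 6 <= 6 (active)
  x = 0 >= 0, y = 3 >= 0. All constraints satisfied.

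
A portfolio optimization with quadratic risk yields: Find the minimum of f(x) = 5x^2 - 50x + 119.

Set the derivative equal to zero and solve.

f(x) = 5x^2 - 50x + 119
f'(x) = 10x + (-50) = 0
x = 50/10 = 5
f(5) = -6
Since f''(x) = 10 > 0, this is a minimum.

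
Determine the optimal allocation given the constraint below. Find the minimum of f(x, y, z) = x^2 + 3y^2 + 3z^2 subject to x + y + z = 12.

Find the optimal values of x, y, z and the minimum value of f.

Using Lagrange multipliers on f = x^2 + 3y^2 + 3z^2 with constraint x + y + z = 12:
Conditions: 2*1*x = lambda, 2*3*y = lambda, 2*3*z = lambda
So x = lambda/2, y = lambda/6, z = lambda/6
Substituting into constraint: lambda * (5/6) = 12
lambda = 72/5
x = 36/5, y = 12/5, z = 12/5
Minimum value = 432/5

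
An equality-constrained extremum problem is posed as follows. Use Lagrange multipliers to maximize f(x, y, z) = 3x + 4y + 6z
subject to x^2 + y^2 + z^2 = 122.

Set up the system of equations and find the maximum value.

Lagrange conditions: 3 = 2*lambda*x, 4 = 2*lambda*y, 6 = 2*lambda*z
So x:3 = y:4 = z:6, i.e. x = 3t, y = 4t, z = 6t
Constraint: t^2*(3^2 + 4^2 + 6^2) = 122
  t^2 * 61 = 122  =>  t = sqrt(2)
Maximum = 3*3t + 4*4t + 6*6t = 61*sqrt(2) = sqrt(7442)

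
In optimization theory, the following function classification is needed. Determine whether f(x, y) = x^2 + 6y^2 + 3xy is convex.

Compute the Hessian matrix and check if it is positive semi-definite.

f(x,y) = x^2 + 6y^2 + 3xy
Hessian H = [[2, 3], [3, 12]]
trace(H) = 14, det(H) = 15
Eigenvalues: (14 +/- sqrt(136)) / 2 = 12.83, 1.169
Since both eigenvalues > 0, f is convex.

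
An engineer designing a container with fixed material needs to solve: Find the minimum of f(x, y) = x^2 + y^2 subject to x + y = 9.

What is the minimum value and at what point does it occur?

Substitute y = 9 - x into f(x,y) = x^2 + y^2:
g(x) = x^2 + (9 - x)^2 = 2x^2 - 18x + 81
g'(x) = 4x - 18 = 0  =>  x = 9/2
y = 9 - 9/2 = 9/2
Minimum value = (9/2)^2 + (9/2)^2 = 81/2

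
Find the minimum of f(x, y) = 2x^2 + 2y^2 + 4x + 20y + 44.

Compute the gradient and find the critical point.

f(x,y) = 2x^2 + 2y^2 + 4x + 20y + 44
df/dx = 4x + (4) = 0  =>  x = -1
df/dy = 4y + (20) = 0  =>  y = -5
f(-1, -5) = 2*(-1)^2 + 2*(-5)^2 + 4*(-1) + 20*(-5) + 44 = -8
Hessian is diagonal with entries 4, 4 > 0, so this is a minimum.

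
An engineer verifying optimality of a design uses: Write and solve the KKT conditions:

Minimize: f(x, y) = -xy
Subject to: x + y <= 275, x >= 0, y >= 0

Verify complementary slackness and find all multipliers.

Problem: min -xy s.t. x + y <= 275 (multiplier lambda), x >= 0 (mu_x), y >= 0 (mu_y)
KKT stationarity: -y + lambda - mu_x = 0, -x + lambda - mu_y = 0, with lambda, mu_x, mu_y >= 0
Complementary slackness: lambda*(x + y - 275) = 0, mu_x*x = 0, mu_y*y = 0
If lambda = 0: y = -mu_x <= 0 and x = -mu_y <= 0 force x = y = 0 with f = 0; but x = y = 275/2 is feasible with f = -75625/4 < 0, so this is not the minimum. Hence lambda > 0 and x + y = 275.
Try x > 0, y > 0 (so mu_x = mu_y = 0): y = lambda, x = lambda => x = y = lambda
x + y = 275 => 2*lambda = 275 => lambda = 275/2
x* = y* = 275/2 > 0, consistent with mu_x = mu_y = 0.
(Any feasible point with x = 0 or y = 0 has f = 0 > -75625/4, so the minimum is not on those boundaries.)
min(-xy) = -75625/4 (i.e. max xy = 75625/4)
Multipliers: lambda = 275/2, mu_x = 0, mu_y = 0
Complementary slackness: lambda*(x + y - 275) = 275/2*(275/2 + 275/2 - 275) = 0, mu_x*x = 0*275/2 = 0, mu_y*y = 0*275/2 = 0. Satisfied.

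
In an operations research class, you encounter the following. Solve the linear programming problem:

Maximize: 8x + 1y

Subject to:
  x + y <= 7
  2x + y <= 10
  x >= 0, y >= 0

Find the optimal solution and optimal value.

Feasible vertices: (0, 0), (0, 7), (3, 4), (5, 0)
Objective 8x + 1y at each:
  (0, 0): 0
  (0, 7): 7
  (3, 4): 28
  (5, 0): 40
Maximum is 40 at (5, 0).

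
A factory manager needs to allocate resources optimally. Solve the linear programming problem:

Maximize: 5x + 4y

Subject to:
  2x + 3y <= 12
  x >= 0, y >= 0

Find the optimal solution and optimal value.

The feasible region has vertices at [(0, 0), (6, 0), (0, 4)].
Checking objective 5x + 4y at each vertex:
  (0, 0): 5*0 + 4*0 = 0
  (6, 0): 5*6 + 4*0 = 30
  (0, 4): 5*0 + 4*4 = 16
Maximum is 30 at (6, 0).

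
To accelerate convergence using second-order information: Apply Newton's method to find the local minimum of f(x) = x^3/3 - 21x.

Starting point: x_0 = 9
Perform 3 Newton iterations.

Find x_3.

f(x) = x^3/3 - 21x
f'(x) = x^2 - 21, f''(x) = 2x
Newton update: x_{n+1} = x_n - (x_n^2 - 21)/(2*x_n)
Step 1: x_0 = 9, f'=60, f''=18, x_1 = 17/3
Step 2: x_1 = 17/3, f'=100/9, f''=34/3, x_2 = 239/51
Step 3: x_2 = 239/51, f'=2500/2601, f''=478/51, x_3 = 55871/12189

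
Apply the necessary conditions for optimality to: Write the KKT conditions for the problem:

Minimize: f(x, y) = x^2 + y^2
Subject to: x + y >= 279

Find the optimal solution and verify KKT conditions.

KKT conditions for min x^2 + y^2 s.t. x + y >= 279:
Stationarity: 2x = mu, 2y = mu
So x = y = mu/2.
Complementary slackness: mu*(x + y - 279) = 0
Primal feasibility: x + y >= 279; dual feasibility: mu >= 0
If mu = 0 then x = y = 0, but 0 + 0 < 279 is infeasible, so the constraint is active.
Constraint active: x + y = 2*(mu/2) = 279 => mu = 279
x = y = 279/2, f = 77841/2
Verify: stationarity 2*(279/2) = 279 = mu; primal 279/2 + 279/2 = 279 >= 279; dual mu = 279 >= 0; complementary slackness 279*(279 - 279) = 0. All KKT conditions hold.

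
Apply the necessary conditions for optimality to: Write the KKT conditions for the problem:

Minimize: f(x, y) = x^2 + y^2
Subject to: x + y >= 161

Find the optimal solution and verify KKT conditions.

KKT conditions for min x^2 + y^2 s.t. x + y >= 161:
Stationarity: 2x = mu, 2y = mu
So x = y = mu/2.
Complementary slackness: mu*(x + y - 161) = 0
Primal feasibility: x + y >= 161; dual feasibility: mu >= 0
If mu = 0 then x = y = 0, but 0 + 0 < 161 is infeasible, so the constraint is active.
Constraint active: x + y = 2*(mu/2) = 161 => mu = 161
x = y = 161/2, f = 25921/2
Verify: stationarity 2*(161/2) = 161 = mu; primal 161/2 + 161/2 = 161 >= 161; dual mu = 161 >= 0; complementary slackness 161*(161 - 161) = 0. All KKT conditions hold.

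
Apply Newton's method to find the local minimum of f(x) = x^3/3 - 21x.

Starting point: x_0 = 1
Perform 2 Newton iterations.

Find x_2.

f(x) = x^3/3 - 21x
f'(x) = x^2 - 21, f''(x) = 2x
Newton update: x_{n+1} = x_n - (x_n^2 - 21)/(2*x_n)
Step 1: x_0 = 1, f'=-20, f''=2, x_1 = 11
Step 2: x_1 = 11, f'=100, f''=22, x_2 = 71/11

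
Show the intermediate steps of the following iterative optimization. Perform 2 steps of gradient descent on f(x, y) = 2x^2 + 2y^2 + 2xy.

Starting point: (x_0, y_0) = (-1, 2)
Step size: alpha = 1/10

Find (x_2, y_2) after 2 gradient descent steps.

f(x,y) = 2x^2 + 2y^2 + 2xy
grad_x = 4x + 2y, grad_y = 4y + 2x
Step 1: grad = (0, 6), (-1, 7/5)
Step 2: grad = (-6/5, 18/5), (-22/25, 26/25)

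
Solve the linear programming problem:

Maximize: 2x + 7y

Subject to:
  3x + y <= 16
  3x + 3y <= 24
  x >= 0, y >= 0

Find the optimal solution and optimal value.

Feasible vertices: (0, 0), (0, 8), (4, 4), (16/3, 0)
Objective 2x + 7y at each:
  (0, 0): 0
  (0, 8): 56
  (4, 4): 36
  (16/3, 0): 32/3
Maximum is 56 at (0, 8).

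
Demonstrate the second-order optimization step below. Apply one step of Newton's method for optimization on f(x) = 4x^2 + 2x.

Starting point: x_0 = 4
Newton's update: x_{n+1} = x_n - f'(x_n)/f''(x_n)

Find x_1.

f(x) = 4x^2 + 2x
f'(x) = 8x + (2), f''(x) = 8
Newton step: x_1 = x_0 - f'(x_0)/f''(x_0)
f'(4) = 34
x_1 = 4 - 34/8 = -1/4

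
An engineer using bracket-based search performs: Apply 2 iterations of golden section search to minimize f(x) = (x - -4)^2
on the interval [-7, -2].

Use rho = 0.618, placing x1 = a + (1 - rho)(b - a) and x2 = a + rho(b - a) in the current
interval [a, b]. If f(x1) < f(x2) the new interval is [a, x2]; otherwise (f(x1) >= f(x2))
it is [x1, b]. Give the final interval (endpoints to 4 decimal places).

Golden section search for min of f(x) = (x - -4)^2 on [-7, -2].
Each step: x1 = a + (1 - rho)(b - a), x2 = a + rho(b - a); if f(x1) < f(x2) keep [a, x2], otherwise keep [x1, b].
Step 1: [-7.0000, -2.0000], x1=-5.0900 (f=1.1881), x2=-3.9100 (f=0.0081); f(x1) > f(x2) => keep [-5.0900, -2.0000]
Step 2: [-5.0900, -2.0000], x1=-3.9096 (f=0.0082), x2=-3.1804 (f=0.6718); f(x1) < f(x2) => keep [-5.0900, -3.1804]
Final interval: [-5.0900, -3.1804]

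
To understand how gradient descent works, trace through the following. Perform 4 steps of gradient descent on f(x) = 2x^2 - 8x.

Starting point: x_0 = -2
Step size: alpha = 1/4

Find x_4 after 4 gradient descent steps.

f(x) = 2x^2 - 8x, f'(x) = 4x + (-8)
Step 1: f'(-2) = -16, x_1 = -2 - 1/4 * -16 = 2
Step 2: f'(2) = 0, x_2 = 2 - 1/4 * 0 = 2
Step 3: f'(2) = 0, x_3 = 2 - 1/4 * 0 = 2
Step 4: f'(2) = 0, x_4 = 2 - 1/4 * 0 = 2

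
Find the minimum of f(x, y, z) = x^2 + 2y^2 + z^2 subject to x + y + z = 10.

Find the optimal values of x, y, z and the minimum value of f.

Using Lagrange multipliers on f = x^2 + 2y^2 + z^2 with constraint x + y + z = 10:
Conditions: 2*1*x = lambda, 2*2*y = lambda, 2*1*z = lambda
So x = lambda/2, y = lambda/4, z = lambda/2
Substituting into constraint: lambda * (5/4) = 10
lambda = 8
x = 4, y = 2, z = 4
Minimum value = 40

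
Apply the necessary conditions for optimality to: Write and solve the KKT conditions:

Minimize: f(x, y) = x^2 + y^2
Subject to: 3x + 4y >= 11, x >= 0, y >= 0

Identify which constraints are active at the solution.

KKT conditions for min x^2 + y^2 s.t. 3x + 4y >= 11, x >= 0, y >= 0:
Stationarity: 2x = mu*3 + mu_x, 2y = mu*4 + mu_y, with mu, mu_x, mu_y >= 0
Complementary slackness: mu*(3x + 4y - 11) = 0, mu_x*x = 0, mu_y*y = 0
(0, 0) is infeasible (3*0 + 4*0 < 11), so if mu = 0 stationarity would force x = mu_x/2 >= 0, y = mu_y/2 >= 0 with mu_x*x = mu_y*y = 0, i.e. x = y = 0: contradiction. Hence mu > 0 and 3x + 4y = 11 is active.
Try x > 0, y > 0 (so mu_x = mu_y = 0): x = 3*mu/2, y = 4*mu/2
Substitute: 3*(3*mu/2) + 4*(4*mu/2) = 11
  mu*25/2 = 11 => mu = 22/25
x* = 33/25 > 0, y* = 44/25 > 0, consistent with mu_x = mu_y = 0.
f is convex and the constraints are linear, so this KKT point is the global minimum.
f* = 121/25
Active constraints: 3x + 4y >= 11 (holds with equality, mu = 22/25 > 0); x >= 0 and y >= 0 are inactive (mu_x = mu_y = 0).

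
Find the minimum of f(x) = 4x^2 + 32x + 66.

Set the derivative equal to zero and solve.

f(x) = 4x^2 + 32x + 66
f'(x) = 8x + (32) = 0
x = -32/8 = -4
f(-4) = 2
Since f''(x) = 8 > 0, this is a minimum.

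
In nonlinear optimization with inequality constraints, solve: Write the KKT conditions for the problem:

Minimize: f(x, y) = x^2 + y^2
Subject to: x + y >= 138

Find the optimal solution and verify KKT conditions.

KKT conditions for min x^2 + y^2 s.t. x + y >= 138:
Stationarity: 2x = mu, 2y = mu
So x = y = mu/2.
Complementary slackness: mu*(x + y - 138) = 0
Primal feasibility: x + y >= 138; dual feasibility: mu >= 0
If mu = 0 then x = y = 0, but 0 + 0 < 138 is infeasible, so the constraint is active.
Constraint active: x + y = 2*(mu/2) = 138 => mu = 138
x = y = 69, f = 9522
Verify: stationarity 2*69 = 138 = mu; primal 69 + 69 = 138 >= 138; dual mu = 138 >= 0; complementary slackness 138*(138 - 138) = 0. All KKT conditions hold.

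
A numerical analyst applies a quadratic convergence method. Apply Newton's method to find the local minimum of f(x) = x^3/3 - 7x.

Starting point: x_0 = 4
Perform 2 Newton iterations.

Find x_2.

f(x) = x^3/3 - 7x
f'(x) = x^2 - 7, f''(x) = 2x
Newton update: x_{n+1} = x_n - (x_n^2 - 7)/(2*x_n)
Step 1: x_0 = 4, f'=9, f''=8, x_1 = 23/8
Step 2: x_1 = 23/8, f'=81/64, f''=23/4, x_2 = 977/368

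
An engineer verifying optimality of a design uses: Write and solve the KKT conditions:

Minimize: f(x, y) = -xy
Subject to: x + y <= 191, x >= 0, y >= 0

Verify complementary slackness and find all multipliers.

Problem: min -xy s.t. x + y <= 191 (multiplier lambda), x >= 0 (mu_x), y >= 0 (mu_y)
KKT stationarity: -y + lambda - mu_x = 0, -x + lambda - mu_y = 0, with lambda, mu_x, mu_y >= 0
Complementary slackness: lambda*(x + y - 191) = 0, mu_x*x = 0, mu_y*y = 0
If lambda = 0: y = -mu_x <= 0 and x = -mu_y <= 0 force x = y = 0 with f = 0; but x = y = 191/2 is feasible with f = -36481/4 < 0, so this is not the minimum. Hence lambda > 0 and x + y = 191.
Try x > 0, y > 0 (so mu_x = mu_y = 0): y = lambda, x = lambda => x = y = lambda
x + y = 191 => 2*lambda = 191 => lambda = 191/2
x* = y* = 191/2 > 0, consistent with mu_x = mu_y = 0.
(Any feasible point with x = 0 or y = 0 has f = 0 > -36481/4, so the minimum is not on those boundaries.)
min(-xy) = -36481/4 (i.e. max xy = 36481/4)
Multipliers: lambda = 191/2, mu_x = 0, mu_y = 0
Complementary slackness: lambda*(x + y - 191) = 191/2*(191/2 + 191/2 - 191) = 0, mu_x*x = 0*191/2 = 0, mu_y*y = 0*191/2 = 0. Satisfied.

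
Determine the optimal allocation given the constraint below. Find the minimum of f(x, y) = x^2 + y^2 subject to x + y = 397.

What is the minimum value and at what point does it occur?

Substitute y = 397 - x into f(x,y) = x^2 + y^2:
g(x) = x^2 + (397 - x)^2 = 2x^2 - 794x + 157609
g'(x) = 4x - 794 = 0  =>  x = 397/2
y = 397 - 397/2 = 397/2
Minimum value = (397/2)^2 + (397/2)^2 = 157609/2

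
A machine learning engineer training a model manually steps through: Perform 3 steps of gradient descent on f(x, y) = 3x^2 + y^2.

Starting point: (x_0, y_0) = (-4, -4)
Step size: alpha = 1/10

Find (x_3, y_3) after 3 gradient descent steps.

f(x,y) = 3x^2 + y^2
grad_x = 6x + 0y, grad_y = 2y + 0x
Step 1: grad = (-24, -8), (-8/5, -16/5)
Step 2: grad = (-48/5, -32/5), (-16/25, -64/25)
Step 3: grad = (-96/25, -128/25), (-32/125, -256/125)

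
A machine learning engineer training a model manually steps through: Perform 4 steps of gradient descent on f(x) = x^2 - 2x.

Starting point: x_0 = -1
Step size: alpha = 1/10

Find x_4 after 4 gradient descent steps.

f(x) = x^2 - 2x, f'(x) = 2x + (-2)
Step 1: f'(-1) = -4, x_1 = -1 - 1/10 * -4 = -3/5
Step 2: f'(-3/5) = -16/5, x_2 = -3/5 - 1/10 * -16/5 = -7/25
Step 3: f'(-7/25) = -64/25, x_3 = -7/25 - 1/10 * -64/25 = -3/125
Step 4: f'(-3/125) = -256/125, x_4 = -3/125 - 1/10 * -256/125 = 113/625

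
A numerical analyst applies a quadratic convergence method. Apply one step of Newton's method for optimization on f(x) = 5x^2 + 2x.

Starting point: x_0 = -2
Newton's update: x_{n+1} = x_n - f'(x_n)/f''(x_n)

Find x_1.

f(x) = 5x^2 + 2x
f'(x) = 10x + (2), f''(x) = 10
Newton step: x_1 = x_0 - f'(x_0)/f''(x_0)
f'(-2) = -18
x_1 = -2 - -18/10 = -1/5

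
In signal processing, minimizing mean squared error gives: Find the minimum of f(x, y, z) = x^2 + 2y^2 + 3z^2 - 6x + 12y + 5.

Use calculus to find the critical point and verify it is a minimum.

f(x,y,z) = x^2 + 2y^2 + 3z^2 - 6x + 12y + 5
df/dx = 2x + (-6) = 0 => x = 3
df/dy = 4y + (12) = 0 => y = -3
df/dz = 6z + (0) = 0 => z = 0
f(3,-3,0) = 1*(3)^2 + 2*(-3)^2 + 3*(0)^2 + -6*(3) + 12*(-3) + 5 = -22
Hessian is diagonal with entries 2, 4, 6 > 0, confirmed minimum.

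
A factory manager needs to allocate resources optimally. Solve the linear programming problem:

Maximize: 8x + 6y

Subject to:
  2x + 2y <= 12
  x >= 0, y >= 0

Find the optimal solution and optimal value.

The feasible region has vertices at [(0, 0), (6, 0), (0, 6)].
Checking objective 8x + 6y at each vertex:
  (0, 0): 8*0 + 6*0 = 0
  (6, 0): 8*6 + 6*0 = 48
  (0, 6): 8*0 + 6*6 = 36
Maximum is 48 at (6, 0).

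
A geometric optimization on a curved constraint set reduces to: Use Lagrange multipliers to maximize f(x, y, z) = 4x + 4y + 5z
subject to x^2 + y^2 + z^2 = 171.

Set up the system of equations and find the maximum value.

Lagrange conditions: 4 = 2*lambda*x, 4 = 2*lambda*y, 5 = 2*lambda*z
So x:4 = y:4 = z:5, i.e. x = 4t, y = 4t, z = 5t
Constraint: t^2*(4^2 + 4^2 + 5^2) = 171
  t^2 * 57 = 171  =>  t = sqrt(3)
Maximum = 4*4t + 4*4t + 5*5t = 57*sqrt(3) = sqrt(9747)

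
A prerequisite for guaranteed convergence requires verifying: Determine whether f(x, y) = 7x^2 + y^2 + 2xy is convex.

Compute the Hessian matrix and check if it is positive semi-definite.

f(x,y) = 7x^2 + y^2 + 2xy
Hessian H = [[14, 2], [2, 2]]
trace(H) = 16, det(H) = 24
Eigenvalues: (16 +/- sqrt(160)) / 2 = 14.32, 1.675
Since both eigenvalues > 0, f is convex.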